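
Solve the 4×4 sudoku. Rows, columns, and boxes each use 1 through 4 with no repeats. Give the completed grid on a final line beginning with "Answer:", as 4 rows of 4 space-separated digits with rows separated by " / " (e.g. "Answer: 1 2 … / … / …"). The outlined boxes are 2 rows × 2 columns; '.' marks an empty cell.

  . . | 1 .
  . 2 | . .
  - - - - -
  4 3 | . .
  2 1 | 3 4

Step 1. [r1c1∈{3}] r1c1's peers cover all but 3. So r1c1=3.
Step 2. [r1c4∈{2}] nothing but 2 survives at r1c4 ⇒ r1c4=2.
Step 3. [r2c1∈{1}] only 1 remains possible at r2c1, so r2c1=1.
Step 4. [r3c4∈{1}] r3c4 is down to just 1 ⇒ r3c4=1.
Step 5. [r2c4∈{3}] r2c4 has the single candidate 3. So r2c4=3.
Step 6. [r2c3∈{4}] r2c3's peers cover all but 4. So r2c3=4.
Step 7. [r1c2∈{4}] r1c2 is down to just 4, so r1c2=4.
Step 8. [r3c3∈{2}] nothing but 2 survives at r3c3. So r3c3=2.

Answer: 3 4 1 2 / 1 2 4 3 / 4 3 2 1 / 2 1 3 4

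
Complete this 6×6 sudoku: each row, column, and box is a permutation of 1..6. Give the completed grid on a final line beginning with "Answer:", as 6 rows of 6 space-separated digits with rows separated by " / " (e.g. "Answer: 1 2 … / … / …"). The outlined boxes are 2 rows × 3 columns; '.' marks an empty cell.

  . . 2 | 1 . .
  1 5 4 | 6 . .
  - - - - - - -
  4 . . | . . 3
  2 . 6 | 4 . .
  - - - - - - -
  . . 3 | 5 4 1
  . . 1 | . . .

Step 1. [r3c5∈{1,2,5,6}] across row 3, 6 lands solely at r3c5. So r3c5=6.
Step 2. [r5c1∈{6}] r5c1 is down to just 6. So r5c1=6.
Step 3. [r2c5∈{2,3}] in row 2, 3 fits only at r2c5 ⇒ r2c5=3.
Step 4. [r6c5∈{2}] r6c5 is down to just 2, so r6c5=2.
Step 5. [r4c2∈{1,3}] in row 4, 3 fits only at r4c2, so r4c2=3.
Step 6. [r4c6∈{5}] r4c6's peers cover all but 5 ⇒ r4c6=5.
Step 7. [r6c2∈{4}] r6c2 has the single candidate 4. So r6c2=4.
Step 8. [r2c6∈{2}] r2c6's peers cover all but 2. So r2c6=2.
Step 9. [r3c4∈{2}] r3c4's peers cover all but 2 ⇒ r3c4=2.
Step 10. [r3c3∈{5}] r3c3's peers cover all but 5 ⇒ r3c3=5.
Step 11. [r1c6∈{4}] r1c6 is down to just 4 ⇒ r1c6=4.
Step 12. [r5c2∈{2}] nothing but 2 survives at r5c2, so r5c2=2.
Step 13. [r6c4∈{3}] r6c4's peers cover all but 3 ⇒ r6c4=3.
Step 14. [r6c1∈{5}] r6c1's peers cover all but 5 ⇒ r6c1=5.
Step 15. [r1c5∈{5}] r1c5's peers cover all but 5 ⇒ r1c5=5.
Step 16. [r1c2∈{6}] r1c2 has the single candidate 6, so r1c2=6.
Step 17. [r6c6∈{6}] r6c6 is down to just 6. So r6c6=6.
Step 18. [r4c5∈{1}] nothing but 1 survives at r4c5. So r4c5=1.
Step 19. [r1c1∈{3}] r1c1's peers cover all but 3, so r1c1=3.
Step 20. [r3c2∈{1}] only 1 remains possible at r3c2, so r3c2=1.

Answer: 3 6 2 1 5 4 / 1 5 4 6 3 2 / 4 1 5 2 6 3 / 2 3 6 4 1 5 / 6 2 3 5 4 1 / 5 4 1 3 2 6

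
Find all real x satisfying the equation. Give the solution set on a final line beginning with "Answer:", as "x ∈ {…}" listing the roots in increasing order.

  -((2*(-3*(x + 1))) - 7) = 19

Step 1. [-((2*(-3*(x + 1))) - 7) = 19] leading − — multiply by −1 ⇒ neg: (2*(-3*(x + 1))) - 7 = -19.
Step 2. [(2*(-3*(x + 1))) - 7 = -19] peel the -7: add 7 from each side. So sub: 2*(-3*(x + 1)) = -12.
Step 3. [2*(-3*(x + 1)) = -12] divide by the outer 2. So div: -3*(x + 1) = -6.
Step 4. [-3*(x + 1) = -6] -3 out front; divide by -3. So div: x + 1 = 2.
Step 5. [x + 1 = 2] subtract 1: x sits inside (… + 1) ⇒ sub: x = 1.

Answer: x ∈ {1}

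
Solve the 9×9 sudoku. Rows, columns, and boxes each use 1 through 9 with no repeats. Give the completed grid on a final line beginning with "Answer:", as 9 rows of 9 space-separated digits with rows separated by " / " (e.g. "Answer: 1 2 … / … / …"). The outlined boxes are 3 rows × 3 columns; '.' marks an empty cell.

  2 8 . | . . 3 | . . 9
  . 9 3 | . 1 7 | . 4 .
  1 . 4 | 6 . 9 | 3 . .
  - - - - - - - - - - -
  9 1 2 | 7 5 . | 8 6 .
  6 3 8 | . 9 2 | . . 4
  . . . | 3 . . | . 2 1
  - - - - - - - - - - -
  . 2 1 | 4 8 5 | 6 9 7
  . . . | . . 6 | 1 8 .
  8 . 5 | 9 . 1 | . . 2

Step 1. [r6c3∈{7}] only 7 remains possible at r6c3, so r6c3=7.
Step 2. [r8c1∈{3,4,7}] 7 has one home in col 1: r8c1 ⇒ r8c1=7.
Step 3. [r2c1∈{5}] r2c1's peers cover all but 5. So r2c1=5.
Step 4. [r6c1∈{4}] only 4 remains possible at r6c1. So r6c1=4.
Step 5. [r3c9∈{5,8}] row 3 places 8 nowhere but r3c9, so r3c9=8.
Step 6. [r3c8∈{5,7}] row 3 places 5 nowhere but r3c8. So r3c8=5.
Step 7. [r5c8∈{7}] r5c8 has the single candidate 7, so r5c8=7.
Step 8. [r9c8∈{3}] nothing but 3 survives at r9c8. So r9c8=3.
Step 9. [r8c4∈{2}] only 2 remains possible at r8c4 ⇒ r8c4=2.
Step 10. [r9c2∈{4,6}] 6 has one home in row 9: r9c2 ⇒ r9c2=6.
Step 11. [r5c7∈{5}] r5c7 has the single candidate 5 ⇒ r5c7=5.
Step 12. [r2c7∈{2}] r2c7's peers cover all but 2 ⇒ r2c7=2.
Step 13. [r6c6∈{8}] r6c6 is down to just 8. So r6c6=8.
Step 14. [r2c4∈{8}] r2c4's peers cover all but 8. So r2c4=8.
Step 15. [r6c2∈{5}] r6c2 has the single candidate 5. So r6c2=5.
Step 16. [r9c7∈{4}] only 4 remains possible at r9c7. So r9c7=4.
Step 17. [r5c4∈{1}] r5c4 is down to just 1, so r5c4=1.
Step 18. [r4c9∈{3}] r4c9 is down to just 3. So r4c9=3.
Step 19. [r1c4∈{5}] r1c4's peers cover all but 5, so r1c4=5.
Step 20. [r8c5∈{3}] r8c5 has the single candidate 3, so r8c5=3.
Step 21. [r1c8∈{1}] only 1 remains possible at r1c8 ⇒ r1c8=1.
Step 22. [r3c2∈{7}] nothing but 7 survives at r3c2 ⇒ r3c2=7.
Step 23. [r3c5∈{2}] r3c5 has the single candidate 2 ⇒ r3c5=2.
Step 24. [r1c7∈{7}] only 7 remains possible at r1c7, so r1c7=7.
Step 25. [r1c3∈{6}] nothing but 6 survives at r1c3. So r1c3=6.
Step 26. [r7c1∈{3}] r7c1's peers cover all but 3, so r7c1=3.
Step 27. [r4c6∈{4}] r4c6's peers cover all but 4, so r4c6=4.
Step 28. [r6c5∈{6}] only 6 remains possible at r6c5. So r6c5=6.
Step 29. [r1c5∈{4}] r1c5 has the single candidate 4, so r1c5=4.
Step 30. [r8c9∈{5}] r8c9 has the single candidate 5, so r8c9=5.
Step 31. [r8c2∈{4}] only 4 remains possible at r8c2 ⇒ r8c2=4.
Step 32. [r6c7∈{9}] r6c7's peers cover all but 9 ⇒ r6c7=9.
Step 33. [r8c3∈{9}] nothing but 9 survives at r8c3 ⇒ r8c3=9.
Step 34. [r9c5∈{7}] only 7 remains possible at r9c5. So r9c5=7.
Step 35. [r2c9∈{6}] r2c9 is down to just 6. So r2c9=6.

Answer: 2 8 6 5 4 3 7 1 9 / 5 9 3 8 1 7 2 4 6 / 1 7 4 6 2 9 3 5 8 / 9 1 2 7 5 4 8 6 3 / 6 3 8 1 9 2 5 7 4 / 4 5 7 3 6 8 9 2 1 / 3 2 1 4 8 5 6 9 7 / 7 4 9 2 3 6 1 8 5 / 8 6 5 9 7 1 4 3 2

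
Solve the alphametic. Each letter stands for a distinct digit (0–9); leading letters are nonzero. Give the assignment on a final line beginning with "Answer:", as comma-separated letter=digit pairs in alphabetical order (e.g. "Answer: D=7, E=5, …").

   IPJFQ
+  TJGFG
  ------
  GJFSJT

Step 1. [col 1: Q + G ≡ T (mod 10)] Q=8 is one option consistent with column 1 (Q + G ≡ T (mod 10), carry-in 0) — take it ⇒ Q=8.
Step 2. [col 1: Q + G ≡ T (mod 10)] several values work for G in column 1 (Q + G ≡ T (mod 10), carry-in 0); try G=1. So G=1.
Step 3. [col 1: Q + G ≡ T (mod 10)] column 1: given Q=8, G=1, carry-in 0, and digits 1,8 already taken and all letters distinct, Q+G≡T (mod 10) forces T=9, so T=9.
Step 4. [col 2: F + F ≡ J (mod 10)] no forcing yet in column 2 (carry-in 0); J=4 is free and consistent — try it ⇒ J=4.
Step 5. [col 2: F + F ≡ J (mod 10)] several values work for F in column 2 (F + F ≡ J (mod 10), carry-in 0); try F=7 ⇒ F=7.
Step 6. [col 3: J + G ≡ S (mod 10)] from column 3 (J=4, G=1, carry-in 1, digits 1,4,7,8,9 already taken and all letters distinct): S must equal 6 ⇒ S=6.
Step 7. [col 4: P + J ≡ F (mod 10)] from column 4 (J=4, F=7, carry-in 0, digits 1,4,6,7,8,9 already taken and all letters distinct): P must equal 3 ⇒ P=3.
Step 8. [col 5: I + T ≡ J (mod 10)] column 5 reads I+T+carry(0)=J with T=9, J=4; with digits 1,3,4,6,7,8,9 already taken and all letters distinct, the only value for I is 5 ⇒ I=5.

Answer: F=7, G=1, I=5, J=4, P=3, Q=8, S=6, T=9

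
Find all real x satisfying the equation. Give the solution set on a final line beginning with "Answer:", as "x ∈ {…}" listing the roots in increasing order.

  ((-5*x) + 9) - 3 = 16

Step 1. [((-5*x) + 9) - 3 = 16] the outer -3 inverts by adding 3, so sub: (-5*x) + 9 = 19.
Step 2. [(-5*x) + 9 = 19] subtract 9: x sits inside (… + 9), so sub: -5*x = 10.
Step 3. [-5*x = 10] -5 out front; divide by -5. So div: x = -2.

Answer: x ∈ {-2}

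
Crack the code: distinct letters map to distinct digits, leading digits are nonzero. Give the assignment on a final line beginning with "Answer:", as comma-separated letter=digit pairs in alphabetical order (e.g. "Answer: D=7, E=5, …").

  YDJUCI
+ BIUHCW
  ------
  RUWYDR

Step 1. [col 1: I + W ≡ R (mod 10)] several values work for W in column 1 (I + W ≡ R (mod 10), carry-in 0); try W=9. So W=9.
Step 2. [col 1: I + W ≡ R (mod 10)] no forcing yet in column 1 (carry-in 0); R=6 is free and consistent — try it ⇒ R=6.
Step 3. [col 1: I + W ≡ R (mod 10)] from column 1 (W=9, R=6, carry-in 0, digits 6,9 already taken and all letters distinct): I must equal 7 ⇒ I=7.
Step 4. [col 2: C + C ≡ D (mod 10)] several values work for C in column 2 (C + C ≡ D (mod 10), carry-in 1); try C=5. So C=5.
Step 5. [col 2: C + C ≡ D (mod 10)] in column 2 we have C+C≡D with carry-in 1; given C=5 and digits 5,6,7,9 already taken and all letters distinct, that pins D to 1. So D=1.
Step 6. [col 3: U + H ≡ Y (mod 10)] no forcing yet in column 3 (carry-in 1); U=8 is free and consistent — try it. So U=8.
Step 7. [col 3: U + H ≡ Y (mod 10)] several values work for Y in column 3 (U + H ≡ Y (mod 10), carry-in 1); try Y=2 ⇒ Y=2.
Step 8. [col 3: U + H ≡ Y (mod 10)] in column 3 we have U+H≡Y with carry-in 1; given U=8, Y=2 and digits 1,2,5,6,7,8,9 already taken and all letters distinct, that pins H to 3 ⇒ H=3.
Step 9. [col 4: J + U ≡ W (mod 10)] from column 4 (U=8, W=9, carry-in 1, digits 1,2,3,5,6,7,8,9 already taken and all letters distinct): J must equal 0, so J=0.
Step 10. [col 6: Y + B ≡ R (mod 10)] from column 6 (Y=2, R=6, carry-in 0, digits 0,1,2,3,5,6,7,8,9 already taken and all letters distinct): B must equal 4 ⇒ B=4.

Answer: B=4, C=5, D=1, H=3, I=7, J=0, R=6, U=8, W=9, Y=2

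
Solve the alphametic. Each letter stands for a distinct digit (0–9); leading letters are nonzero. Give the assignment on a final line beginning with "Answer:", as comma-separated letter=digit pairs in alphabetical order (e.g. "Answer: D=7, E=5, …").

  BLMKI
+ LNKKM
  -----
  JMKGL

Step 1. [col 1: I + M ≡ L (mod 10)] several values work for L in column 1 (I + M ≡ L (mod 10), carry-in 0); try L=1 ⇒ L=1.
Step 2. [col 1: I + M ≡ L (mod 10)] column 1 (I + M ≡ L (mod 10), carry-in 0) doesn't pin I yet; pick I=2 and continue. So I=2.
Step 3. [col 1: I + M ≡ L (mod 10)] column 1: given I=2, L=1, carry-in 0, and digits 1,2 already taken and all letters distinct, I+M≡L (mod 10) forces M=9, so M=9.
Step 4. [col 2: K + K ≡ G (mod 10)] column 2 (K + K ≡ G (mod 10), carry-in 1) doesn't pin K yet; pick K=6 and continue, so K=6.
Step 5. [col 2: K + K ≡ G (mod 10)] column 2 reads K+K+carry(1)=G with K=6; with digits 1,2,6,9 already taken and all letters distinct, the only value for G is 3 ⇒ G=3.
Step 6. [col 4: L + N ≡ M (mod 10)] in column 4 we have L+N≡M with carry-in 1; given L=1, M=9 and digits 1,2,3,6,9 already taken and all letters distinct, that pins N to 7. So N=7.
Step 7. [col 5: B + L ≡ J (mod 10)] from column 5 (L=1, carry-in 0, digits 1,2,3,6,7,9 already taken and all letters distinct): J must equal 5. So J=5.
Step 8. [col 5: B + L ≡ J (mod 10)] in column 5 we have B+L≡J with carry-in 0; given L=1, J=5 and digits 1,2,3,5,6,7,9 already taken and all letters distinct, that pins B to 4, so B=4.

Answer: B=4, G=3, I=2, J=5, K=6, L=1, M=9, N=7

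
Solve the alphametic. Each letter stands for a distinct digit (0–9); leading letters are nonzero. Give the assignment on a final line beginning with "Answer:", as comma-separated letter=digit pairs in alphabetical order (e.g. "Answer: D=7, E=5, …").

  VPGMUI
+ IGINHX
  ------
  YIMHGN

Step 1. [col 1: I + X ≡ N (mod 10)] column 1 (I + X ≡ N (mod 10), carry-in 0) doesn't pin N yet; pick N=0 and continue ⇒ N=0.
Step 2. [col 1: I + X ≡ N (mod 10)] no forcing yet in column 1 (carry-in 0); X=4 is free and consistent — try it, so X=4.
Step 3. [col 1: I + X ≡ N (mod 10)] from column 1 (X=4, N=0, carry-in 0, digits 0,4 already taken and all letters distinct): I must equal 6 ⇒ I=6.
Step 4. [col 2: U + H ≡ G (mod 10)] several values work for H in column 2 (U + H ≡ G (mod 10), carry-in 1); try H=8, so H=8.
Step 5. [col 2: U + H ≡ G (mod 10)] no forcing yet in column 2 (carry-in 1); G=1 is free and consistent — try it ⇒ G=1.
Step 6. [col 2: U + H ≡ G (mod 10)] from column 2 (H=8, G=1, carry-in 1, digits 0,1,4,6,8 already taken and all letters distinct): U must equal 2. So U=2.
Step 7. [col 3: M + N ≡ H (mod 10)] column 3 reads M+N+carry(1)=H with N=0, H=8; with digits 0,1,2,4,6,8 already taken and all letters distinct, the only value for M is 7. So M=7.
Step 8. [col 5: P + G ≡ I (mod 10)] from column 5 (G=1, I=6, carry-in 0, digits 0,1,2,4,6,7,8 already taken and all letters distinct): P must equal 5 ⇒ P=5.
Step 9. [col 6: V + I ≡ Y (mod 10)] column 6: given I=6, carry-in 0, and digits 0,1,2,4,5,6,7,8 already taken and all letters distinct, V+I≡Y (mod 10) forces V=3, so V=3.
Step 10. [col 6: V + I ≡ Y (mod 10)] column 6: given V=3, I=6, carry-in 0, and digits 0,1,2,3,4,5,6,7,8 already taken and all letters distinct, V+I≡Y (mod 10) forces Y=9, so Y=9.

Answer: G=1, H=8, I=6, M=7, N=0, P=5, U=2, V=3, X=4, Y=9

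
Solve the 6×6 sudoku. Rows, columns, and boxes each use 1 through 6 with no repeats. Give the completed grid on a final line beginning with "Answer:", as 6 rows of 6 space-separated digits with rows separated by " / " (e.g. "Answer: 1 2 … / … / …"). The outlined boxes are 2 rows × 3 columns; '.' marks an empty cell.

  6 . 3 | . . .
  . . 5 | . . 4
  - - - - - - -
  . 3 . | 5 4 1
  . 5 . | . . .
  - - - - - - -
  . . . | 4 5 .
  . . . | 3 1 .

Step 1. [r1c5∈{2}] nothing but 2 survives at r1c5. So r1c5=2.
Step 2. [r3c1∈{2}] nothing but 2 survives at r3c1, so r3c1=2.
Step 3. [r2c1∈{1}] r2c1 is down to just 1, so r2c1=1.
Step 4. [r5c2∈{1,2,6}] in col 2, 1 fits only at r5c2. So r5c2=1.
Step 5. [r6c2∈{2,4,6}] across col 2, 6 lands solely at r6c2, so r6c2=6.
Step 6. [r4c6∈{2,3,6}] col 6 places 3 nowhere but r4c6, so r4c6=3.
Step 7. [r4c5∈{6}] only 6 remains possible at r4c5. So r4c5=6.
Step 8. [r6c6∈{2}] r6c6 is down to just 2 ⇒ r6c6=2.
Step 9. [r4c1∈{4}] r4c1 has the single candidate 4 ⇒ r4c1=4.
Step 10. [r2c4∈{6}] r2c4's peers cover all but 6. So r2c4=6.
Step 11. [r1c6∈{5}] r1c6 has the single candidate 5, so r1c6=5.
Step 12. [r4c4∈{2}] r4c4 has the single candidate 2 ⇒ r4c4=2.
Step 13. [r5c3∈{2}] r5c3 has the single candidate 2. So r5c3=2.
Step 14. [r2c2∈{2}] r2c2 is down to just 2. So r2c2=2.
Step 15. [r1c2∈{4}] nothing but 4 survives at r1c2 ⇒ r1c2=4.
Step 16. [r4c3∈{1}] only 1 remains possible at r4c3 ⇒ r4c3=1.
Step 17. [r6c3∈{4}] r6c3's peers cover all but 4, so r6c3=4.
Step 18. [r2c5∈{3}] r2c5 is down to just 3. So r2c5=3.
Step 19. [r3c3∈{6}] only 6 remains possible at r3c3, so r3c3=6.
Step 20. [r5c1∈{3}] only 3 remains possible at r5c1. So r5c1=3.
Step 21. [r1c4∈{1}] only 1 remains possible at r1c4. So r1c4=1.
Step 22. [r5c6∈{6}] r5c6 has the single candidate 6. So r5c6=6.
Step 23. [r6c1∈{5}] r6c1 has the single candidate 5, so r6c1=5.

Answer: 6 4 3 1 2 5 / 1 2 5 6 3 4 / 2 3 6 5 4 1 / 4 5 1 2 6 3 / 3 1 2 4 5 6 / 5 6 4 3 1 2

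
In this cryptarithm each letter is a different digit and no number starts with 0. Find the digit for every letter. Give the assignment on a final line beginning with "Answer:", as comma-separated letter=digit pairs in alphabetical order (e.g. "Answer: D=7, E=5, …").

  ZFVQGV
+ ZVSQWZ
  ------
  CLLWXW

Step 1. [col 1: V + Z ≡ W (mod 10)] W=2 is one option consistent with column 1 (V + Z ≡ W (mod 10), carry-in 0) — take it ⇒ W=2.
Step 2. [col 1: V + Z ≡ W (mod 10)] several values work for Z in column 1 (V + Z ≡ W (mod 10), carry-in 0); try Z=4, so Z=4.
Step 3. [col 1: V + Z ≡ W (mod 10)] from column 1 (Z=4, W=2, carry-in 0, digits 2,4 already taken and all letters distinct): V must equal 8, so V=8.
Step 4. [col 2: G + W ≡ X (mod 10)] column 2 (G + W ≡ X (mod 10), carry-in 1) doesn't pin G yet; pick G=0 and continue ⇒ G=0.
Step 5. [col 2: G + W ≡ X (mod 10)] in column 2 we have G+W≡X with carry-in 1; given G=0, W=2 and digits 0,2,4,8 already taken and all letters distinct, that pins X to 3 ⇒ X=3.
Step 6. [col 3: Q + Q ≡ W (mod 10)] several values work for Q in column 3 (Q + Q ≡ W (mod 10), carry-in 0); try Q=1 ⇒ Q=1.
Step 7. [col 4: V + S ≡ L (mod 10)] L=5 is one option consistent with column 4 (V + S ≡ L (mod 10), carry-in 0) — take it ⇒ L=5.
Step 8. [col 4: V + S ≡ L (mod 10)] in column 4 we have V+S≡L with carry-in 0; given V=8, L=5 and digits 0,1,2,3,4,5,8 already taken and all letters distinct, that pins S to 7 ⇒ S=7.
Step 9. [col 5: F + V ≡ L (mod 10)] column 5: given V=8, L=5, carry-in 1, and digits 0,1,2,3,4,5,7,8 already taken and all letters distinct, F+V≡L (mod 10) forces F=6, so F=6.
Step 10. [col 6: Z + Z ≡ C (mod 10)] from column 6 (Z=4, carry-in 1, digits 0,1,2,3,4,5,6,7,8 already taken and all letters distinct): C must equal 9. So C=9.

Answer: C=9, F=6, G=0, L=5, Q=1, S=7, V=8, W=2, X=3, Z=4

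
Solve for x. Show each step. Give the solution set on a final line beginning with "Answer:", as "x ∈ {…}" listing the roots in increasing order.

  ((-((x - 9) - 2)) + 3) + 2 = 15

Step 1. [((-((x - 9) - 2)) + 3) + 2 = 15] the outer +2 inverts by subtracting 2 ⇒ sub: (-((x - 9) - 2)) + 3 = 13.
Step 2. [(-((x - 9) - 2)) + 3 = 13] 3 comes off first (subtract 3). So sub: -((x - 9) - 2) = 10.
Step 3. [-((x - 9) - 2) = 10] flip signs both sides, so neg: (x - 9) - 2 = -10.
Step 4. [(x - 9) - 2 = -10] the outer -2 inverts by adding 2, so sub: x - 9 = -8.
Step 5. [x - 9 = -8] the outer -9 inverts by adding 9. So sub: x = 1.

Answer: x ∈ {1}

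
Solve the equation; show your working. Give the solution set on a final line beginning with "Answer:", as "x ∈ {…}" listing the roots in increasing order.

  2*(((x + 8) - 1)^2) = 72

Step 1. [2*(((x + 8) - 1)^2) = 72] divide by the outer 2 ⇒ div: ((x + 8) - 1)^2 = 36.
Step 2. [((x + 8) - 1)^2 = 36] 36 ≥ 0, LHS is (·)² — take ±√. So sqrt: (x + 8) - 1 = 6 or -6.
Step 3. [(x + 8) - 1 = 6 or -6] 1 comes off first (add 1) ⇒ sub: x + 8 = 7 or -5.
Step 4. [x + 8 = 7 or -5] peel the +8: subtract 8 from each side, so sub: x = -1 or -13.

Answer: x ∈ {-13, -1}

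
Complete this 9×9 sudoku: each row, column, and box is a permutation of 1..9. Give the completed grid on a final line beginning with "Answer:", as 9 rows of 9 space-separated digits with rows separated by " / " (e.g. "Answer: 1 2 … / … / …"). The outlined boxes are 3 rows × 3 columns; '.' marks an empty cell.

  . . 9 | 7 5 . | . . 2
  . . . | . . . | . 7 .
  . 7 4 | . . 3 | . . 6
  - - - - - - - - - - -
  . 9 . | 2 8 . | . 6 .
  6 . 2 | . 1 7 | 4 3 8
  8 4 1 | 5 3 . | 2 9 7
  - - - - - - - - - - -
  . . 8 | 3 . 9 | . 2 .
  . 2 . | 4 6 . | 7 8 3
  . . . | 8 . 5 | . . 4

Step 1. [r9c8∈{1}] nothing but 1 survives at r9c8. So r9c8=1.
Step 2. [r2c6∈{1,2,4,6,8}] across col 6, 2 lands solely at r2c6. So r2c6=2.
Step 3. [r2c9∈{1,5,9}] col 9 places 9 nowhere but r2c9. So r2c9=9.
Step 4. [r1c6∈{1,4,6,8}] across col 6, 8 lands solely at r1c6, so r1c6=8.
Step 5. [r1c2∈{1,3,6}] r1c2 is the only open cell in row 1 admitting 6, so r1c2=6.
Step 6. [r8c3∈{5}] r8c3 has the single candidate 5, so r8c3=5.
Step 7. [r2c3∈{3}] r2c3 has the single candidate 3. So r2c3=3.
Step 8. [r1c1∈{1}] r1c1's peers cover all but 1. So r1c1=1.
Step 9. [r2c1∈{5}] r2c1 is down to just 5 ⇒ r2c1=5.
Step 10. [r3c7∈{1,5,8}] 8 has one home in row 3: r3c7. So r3c7=8.
Step 11. [r2c7∈{1}] only 1 remains possible at r2c7 ⇒ r2c7=1.
Step 12. [r4c1∈{3,7}] row 4 places 3 nowhere but r4c1, so r4c1=3.
Step 13. [r9c7∈{6,9}] across col 7, 9 lands solely at r9c7 ⇒ r9c7=9.
Step 14. [r9c1∈{7}] only 7 remains possible at r9c1 ⇒ r9c1=7.
Step 15. [r4c7∈{5}] nothing but 5 survives at r4c7, so r4c7=5.
Step 16. [r3c5∈{9}] only 9 remains possible at r3c5. So r3c5=9.
Step 17. [r4c9∈{1}] r4c9's peers cover all but 1 ⇒ r4c9=1.
Step 18. [r6c6∈{6}] only 6 remains possible at r6c6 ⇒ r6c6=6.
Step 19. [r1c7∈{3}] only 3 remains possible at r1c7. So r1c7=3.
Step 20. [r3c8∈{5}] r3c8's peers cover all but 5. So r3c8=5.
Step 21. [r7c1∈{4}] nothing but 4 survives at r7c1 ⇒ r7c1=4.
Step 22. [r7c9∈{5}] r7c9's peers cover all but 5 ⇒ r7c9=5.
Step 23. [r3c4∈{1}] nothing but 1 survives at r3c4 ⇒ r3c4=1.
Step 24. [r4c3∈{7}] r4c3 is down to just 7, so r4c3=7.
Step 25. [r5c2∈{5}] r5c2 has the single candidate 5. So r5c2=5.
Step 26. [r9c2∈{3}] r9c2's peers cover all but 3 ⇒ r9c2=3.
Step 27. [r2c4∈{6}] r2c4's peers cover all but 6, so r2c4=6.
Step 28. [r8c6∈{1}] r8c6 is down to just 1, so r8c6=1.
Step 29. [r7c5∈{7}] r7c5 is down to just 7, so r7c5=7.
Step 30. [r5c4∈{9}] r5c4 is down to just 9. So r5c4=9.
Step 31. [r3c1∈{2}] r3c1 is down to just 2 ⇒ r3c1=2.
Step 32. [r2c2∈{8}] r2c2 has the single candidate 8, so r2c2=8.
Step 33. [r7c2∈{1}] r7c2's peers cover all but 1 ⇒ r7c2=1.
Step 34. [r7c7∈{6}] nothing but 6 survives at r7c7 ⇒ r7c7=6.
Step 35. [r9c3∈{6}] nothing but 6 survives at r9c3 ⇒ r9c3=6.
Step 36. [r9c5∈{2}] only 2 remains possible at r9c5 ⇒ r9c5=2.
Step 37. [r8c1∈{9}] r8c1's peers cover all but 9, so r8c1=9.
Step 38. [r4c6∈{4}] r4c6's peers cover all but 4, so r4c6=4.
Step 39. [r1c8∈{4}] only 4 remains possible at r1c8 ⇒ r1c8=4.
Step 40. [r2c5∈{4}] r2c5 has the single candidate 4 ⇒ r2c5=4.

Answer: 1 6 9 7 5 8 3 4 2 / 5 8 3 6 4 2 1 7 9 / 2 7 4 1 9 3 8 5 6 / 3 9 7 2 8 4 5 6 1 / 6 5 2 9 1 7 4 3 8 / 8 4 1 5 3 6 2 9 7 / 4 1 8 3 7 9 6 2 5 / 9 2 5 4 6 1 7 8 3 / 7 3 6 8 2 5 9 1 4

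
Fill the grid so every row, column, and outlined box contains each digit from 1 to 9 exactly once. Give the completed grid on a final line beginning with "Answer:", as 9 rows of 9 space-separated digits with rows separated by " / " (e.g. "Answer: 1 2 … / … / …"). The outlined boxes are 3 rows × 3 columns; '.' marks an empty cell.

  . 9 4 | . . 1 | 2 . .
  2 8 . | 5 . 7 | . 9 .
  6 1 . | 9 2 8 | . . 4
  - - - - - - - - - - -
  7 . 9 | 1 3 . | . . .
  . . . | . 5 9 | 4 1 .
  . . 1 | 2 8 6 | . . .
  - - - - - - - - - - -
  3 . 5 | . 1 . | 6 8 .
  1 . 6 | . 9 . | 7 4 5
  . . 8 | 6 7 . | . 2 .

Step 1. [r9c2∈{4}] only 4 remains possible at r9c2. So r9c2=4.
Step 2. [r1c9∈{3,6,7,8}] in row 1, 8 fits only at r1c9. So r1c9=8.
Step 3. [r1c8∈{3,5,6,7}] 7 has one home in row 1: r1c8 ⇒ r1c8=7.
Step 4. [r2c9∈{1,3,6}] r2c9 is the only open cell in box 3 admitting 6 ⇒ r2c9=6.
Step 5. [r8c2∈{2}] only 2 remains possible at r8c2 ⇒ r8c2=2.
Step 6. [r9c9∈{1,3,9}] r9c9 is the only open cell in col 9 admitting 1. So r9c9=1.
Step 7. [r9c7∈{3,9}] 3 has one home in box 9: r9c7. So r9c7=3.
Step 8. [r3c8∈{3,5}] across box 3, 3 lands solely at r3c8 ⇒ r3c8=3.
Step 9. [r6c8∈{5}] r6c8's peers cover all but 5, so r6c8=5.
Step 10. [r6c9∈{3,7,9}] r6c9 is the only open cell in row 6 admitting 7. So r6c9=7.
Step 11. [r5c9∈{2,3}] across col 9, 3 lands solely at r5c9, so r5c9=3.
Step 12. [r4c6∈{4}] r4c6 has the single candidate 4 ⇒ r4c6=4.
Step 13. [r1c4∈{3}] only 3 remains possible at r1c4 ⇒ r1c4=3.
Step 14. [r4c2∈{5,6}] in row 4, 5 fits only at r4c2. So r4c2=5.
Step 15. [r2c5∈{4}] r2c5 has the single candidate 4, so r2c5=4.
Step 16. [r7c6∈{2}] nothing but 2 survives at r7c6 ⇒ r7c6=2.
Step 17. [r3c7∈{5}] r3c7's peers cover all but 5 ⇒ r3c7=5.
Step 18. [r6c1∈{4}] r6c1 has the single candidate 4, so r6c1=4.
Step 19. [r4c9∈{2}] r4c9 is down to just 2. So r4c9=2.
Step 20. [r2c3∈{3}] only 3 remains possible at r2c3, so r2c3=3.
Step 21. [r6c2∈{3}] only 3 remains possible at r6c2. So r6c2=3.
Step 22. [r5c2∈{6}] nothing but 6 survives at r5c2 ⇒ r5c2=6.
Step 23. [r3c3∈{7}] r3c3's peers cover all but 7, so r3c3=7.
Step 24. [r4c8∈{6}] only 6 remains possible at r4c8, so r4c8=6.
Step 25. [r5c1∈{8}] only 8 remains possible at r5c1. So r5c1=8.
Step 26. [r6c7∈{9}] only 9 remains possible at r6c7, so r6c7=9.
Step 27. [r4c7∈{8}] r4c7 is down to just 8, so r4c7=8.
Step 28. [r1c1∈{5}] r1c1 is down to just 5, so r1c1=5.
Step 29. [r8c6∈{3}] only 3 remains possible at r8c6, so r8c6=3.
Step 30. [r9c1∈{9}] r9c1 is down to just 9, so r9c1=9.
Step 31. [r7c2∈{7}] r7c2's peers cover all but 7, so r7c2=7.
Step 32. [r5c4∈{7}] r5c4 has the single candidate 7. So r5c4=7.
Step 33. [r7c9∈{9}] r7c9's peers cover all but 9. So r7c9=9.
Step 34. [r7c4∈{4}] r7c4's peers cover all but 4. So r7c4=4.
Step 35. [r5c3∈{2}] r5c3 has the single candidate 2 ⇒ r5c3=2.
Step 36. [r2c7∈{1}] only 1 remains possible at r2c7. So r2c7=1.
Step 37. [r1c5∈{6}] r1c5 has the single candidate 6. So r1c5=6.
Step 38. [r9c6∈{5}] r9c6 is down to just 5. So r9c6=5.
Step 39. [r8c4∈{8}] nothing but 8 survives at r8c4, so r8c4=8.

Answer: 5 9 4 3 6 1 2 7 8 / 2 8 3 5 4 7 1 9 6 / 6 1 7 9 2 8 5 3 4 / 7 5 9 1 3 4 8 6 2 / 8 6 2 7 5 9 4 1 3 / 4 3 1 2 8 6 9 5 7 / 3 7 5 4 1 2 6 8 9 / 1 2 6 8 9 3 7 4 5 / 9 4 8 6 7 5 3 2 1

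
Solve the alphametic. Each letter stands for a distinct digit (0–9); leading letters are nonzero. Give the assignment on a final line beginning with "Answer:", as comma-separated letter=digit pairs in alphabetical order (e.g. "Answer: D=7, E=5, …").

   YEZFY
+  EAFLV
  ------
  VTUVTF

Step 1. [col 1: Y + V ≡ F (mod 10)] several values work for V in column 1 (Y + V ≡ F (mod 10), carry-in 0); try V=1 ⇒ V=1.
Step 2. [col 1: Y + V ≡ F (mod 10)] no forcing yet in column 1 (carry-in 0); Y=5 is free and consistent — try it. So Y=5.
Step 3. [col 1: Y + V ≡ F (mod 10)] column 1: given Y=5, V=1, carry-in 0, and digits 1,5 already taken and all letters distinct, Y+V≡F (mod 10) forces F=6 ⇒ F=6.
Step 4. [col 2: F + L ≡ T (mod 10)] several values work for L in column 2 (F + L ≡ T (mod 10), carry-in 0); try L=7, so L=7.
Step 5. [col 2: F + L ≡ T (mod 10)] in column 2 we have F+L≡T with carry-in 0; given F=6, L=7 and digits 1,5,6,7 already taken and all letters distinct, that pins T to 3, so T=3.
Step 6. [col 3: Z + F ≡ V (mod 10)] column 3: given F=6, V=1, carry-in 1, and digits 1,3,5,6,7 already taken and all letters distinct, Z+F≡V (mod 10) forces Z=4, so Z=4.
Step 7. [col 4: E + A ≡ U (mod 10)] from column 4 (nothing yet, carry-in 1, digits 1,3,4,5,6,7 already taken and all letters distinct): U must equal 9 ⇒ U=9.
Step 8. [col 4: E + A ≡ U (mod 10)] column 4 (E + A ≡ U (mod 10), carry-in 1) doesn't pin E yet; pick E=8 and continue. So E=8.
Step 9. [col 4: E + A ≡ U (mod 10)] from column 4 (E=8, U=9, carry-in 1, digits 1,3,4,5,6,7,8,9 already taken and all letters distinct): A must equal 0. So A=0.

Answer: A=0, E=8, F=6, L=7, T=3, U=9, V=1, Y=5, Z=4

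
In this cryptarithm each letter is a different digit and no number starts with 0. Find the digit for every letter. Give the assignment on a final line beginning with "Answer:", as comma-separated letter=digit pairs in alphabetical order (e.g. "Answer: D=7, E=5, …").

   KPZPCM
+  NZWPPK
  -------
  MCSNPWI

Step 1. [col 1: M + K ≡ I (mod 10)] I=7 is one option consistent with column 1 (M + K ≡ I (mod 10), carry-in 0) — take it ⇒ I=7.
Step 2. [col 1: M + K ≡ I (mod 10)] several values work for M in column 1 (M + K ≡ I (mod 10), carry-in 0); try M=1 ⇒ M=1.
Step 3. [col 1: M + K ≡ I (mod 10)] column 1 reads M+K+carry(0)=I with M=1, I=7; with digits 1,7 already taken and all letters distinct, the only value for K is 6 ⇒ K=6.
Step 4. [col 2: C + P ≡ W (mod 10)] no forcing yet in column 2 (carry-in 0); P=9 is free and consistent — try it. So P=9.
Step 5. [col 2: C + P ≡ W (mod 10)] C=5 is one option consistent with column 2 (C + P ≡ W (mod 10), carry-in 0) — take it. So C=5.
Step 6. [col 2: C + P ≡ W (mod 10)] column 2 reads C+P+carry(0)=W with C=5, P=9; with digits 1,5,6,7,9 already taken and all letters distinct, the only value for W is 4. So W=4.
Step 7. [col 4: Z + W ≡ N (mod 10)] Z=3 is one option consistent with column 4 (Z + W ≡ N (mod 10), carry-in 1) — take it ⇒ Z=3.
Step 8. [col 4: Z + W ≡ N (mod 10)] from column 4 (Z=3, W=4, carry-in 1, digits 1,3,4,5,6,7,9 already taken and all letters distinct): N must equal 8. So N=8.
Step 9. [col 5: P + Z ≡ S (mod 10)] column 5 reads P+Z+carry(0)=S with P=9, Z=3; with digits 1,3,4,5,6,7,8,9 already taken and all letters distinct, the only value for S is 2 ⇒ S=2.

Answer: C=5, I=7, K=6, M=1, N=8, P=9, S=2, W=4, Z=3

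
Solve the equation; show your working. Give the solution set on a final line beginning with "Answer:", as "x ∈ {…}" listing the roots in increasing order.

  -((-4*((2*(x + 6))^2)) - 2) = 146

Step 1. [-((-4*((2*(x + 6))^2)) - 2) = 146] leading − — multiply by −1. So neg: (-4*((2*(x + 6))^2)) - 2 = -146.
Step 2. [(-4*((2*(x + 6))^2)) - 2 = -146] the outer -2 inverts by adding 2 ⇒ sub: -4*((2*(x + 6))^2) = -144.
Step 3. [-4*((2*(x + 6))^2) = -144] LHS = -4·(…); ÷-4 both sides, so div: (2*(x + 6))^2 = 36.
Step 4. [(2*(x + 6))^2 = 36] LHS squared, RHS 36 ≥ 0: apply √ (±), so sqrt: 2*(x + 6) = 6 or -6.
Step 5. [2*(x + 6) = 6 or -6] 2·(inner) — divide through by 2, so div: x + 6 = 3 or -3.
Step 6. [x + 6 = 3 or -3] peel the +6: subtract 6 from each side, so sub: x = -3 or -9.

Answer: x ∈ {-9, -3}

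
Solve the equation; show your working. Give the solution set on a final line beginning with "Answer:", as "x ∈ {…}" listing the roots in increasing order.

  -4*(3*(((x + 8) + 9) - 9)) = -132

Step 1. [-4*(3*(((x + 8) + 9) - 9)) = -132] -4 out front; divide by -4 ⇒ div: 3*(((x + 8) + 9) - 9) = 33.
Step 2. [3*(((x + 8) + 9) - 9) = 33] divide by the outer 3. So div: ((x + 8) + 9) - 9 = 11.
Step 3. [((x + 8) + 9) - 9 = 11] the outer -9 inverts by adding 9 ⇒ sub: (x + 8) + 9 = 20.
Step 4. [(x + 8) + 9 = 20] the outer +9 inverts by subtracting 9. So sub: x + 8 = 11.
Step 5. [x + 8 = 11] the outer +8 inverts by subtracting 8, so sub: x = 3.

Answer: x ∈ {3}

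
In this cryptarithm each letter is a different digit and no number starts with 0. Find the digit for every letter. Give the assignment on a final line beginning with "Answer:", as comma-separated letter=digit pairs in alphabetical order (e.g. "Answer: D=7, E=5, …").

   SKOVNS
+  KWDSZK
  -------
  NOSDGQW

Step 1. [N] N is the leading digit of a 7-digit sum of two 6-digit numbers; the final carry is exactly 1. So N=1.
Step 2. [col 1: S + K ≡ W (mod 10)] W=9 is one option consistent with column 1 (S + K ≡ W (mod 10), carry-in 0) — take it ⇒ W=9.
Step 3. [col 1: S + K ≡ W (mod 10)] no forcing yet in column 1 (carry-in 0); K=5 is free and consistent — try it, so K=5.
Step 4. [col 1: S + K ≡ W (mod 10)] from column 1 (K=5, W=9, carry-in 0, digits 1,5,9 already taken and all letters distinct): S must equal 4, so S=4.
Step 5. [col 2: N + Z ≡ Q (mod 10)] no forcing yet in column 2 (carry-in 0); Z=7 is free and consistent — try it ⇒ Z=7.
Step 6. [col 2: N + Z ≡ Q (mod 10)] in column 2 we have N+Z≡Q with carry-in 0; given N=1, Z=7 and digits 1,4,5,7,9 already taken and all letters distinct, that pins Q to 8, so Q=8.
Step 7. [col 3: V + S ≡ G (mod 10)] column 3 (V + S ≡ G (mod 10), carry-in 0) doesn't pin V yet; pick V=2 and continue. So V=2.
Step 8. [col 3: V + S ≡ G (mod 10)] from column 3 (V=2, S=4, carry-in 0, digits 1,2,4,5,7,8,9 already taken and all letters distinct): G must equal 6 ⇒ G=6.
Step 9. [col 4: O + D ≡ D (mod 10)] column 4: given nothing yet, carry-in 0, and digits 1,2,4,5,6,7,8,9 already taken and all letters distinct, O+D≡D (mod 10) forces O=0, so O=0.
Step 10. [col 4: O + D ≡ D (mod 10)] column 4 reads O+D+carry(0)=D with O=0; with digits 0,1,2,4,5,6,7,8,9 already taken and all letters distinct, the only value for D is 3. So D=3.

Answer: D=3, G=6, K=5, N=1, O=0, Q=8, S=4, V=2, W=9, Z=7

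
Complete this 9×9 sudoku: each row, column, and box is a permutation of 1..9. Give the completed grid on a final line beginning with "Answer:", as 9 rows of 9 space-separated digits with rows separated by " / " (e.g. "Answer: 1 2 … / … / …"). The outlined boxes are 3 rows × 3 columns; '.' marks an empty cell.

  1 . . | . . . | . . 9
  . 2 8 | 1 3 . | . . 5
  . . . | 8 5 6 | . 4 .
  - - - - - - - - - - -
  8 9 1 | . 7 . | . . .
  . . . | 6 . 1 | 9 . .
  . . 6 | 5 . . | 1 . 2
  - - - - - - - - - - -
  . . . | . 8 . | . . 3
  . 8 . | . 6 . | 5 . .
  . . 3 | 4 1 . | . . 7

Step 1. [r2c6∈{4,7,9}] 9 has one home in box 2: r2c6, so r2c6=9.
Step 2. [r2c1∈{4,6,7}] row 2 places 4 nowhere but r2c1. So r2c1=4.
Step 3. [r1c2∈{3,5,6,7}] across box 1, 6 lands solely at r1c2. So r1c2=6.
Step 4. [r9c2∈{5}] only 5 remains possible at r9c2, so r9c2=5.
Step 5. [r9c6∈{2}] r9c6 has the single candidate 2 ⇒ r9c6=2.
Step 6. [r5c1∈{2,3,5,7}] across col 1, 5 lands solely at r5c1, so r5c1=5.
Step 7. [r3c7∈{2,3,7}] in row 3, 2 fits only at r3c7, so r3c7=2.
Step 8. [r5c3∈{2,4,7}] box 4 places 2 nowhere but r5c3. So r5c3=2.
Step 9. [r5c5∈{4}] r5c5 is down to just 4. So r5c5=4.
Step 10. [r4c6∈{3}] r4c6 is down to just 3 ⇒ r4c6=3.
Step 11. [r8c6∈{7}] nothing but 7 survives at r8c6 ⇒ r8c6=7.
Step 12. [r1c4∈{2,7}] col 4 places 7 nowhere but r1c4. So r1c4=7.
Step 13. [r7c4∈{9}] only 9 remains possible at r7c4, so r7c4=9.
Step 14. [r7c2∈{1,4,7}] 1 has one home in col 2: r7c2 ⇒ r7c2=1.
Step 15. [r4c9∈{4,6}] r4c9 is the only open cell in col 9 admitting 6. So r4c9=6.
Step 16. [r8c8∈{1,2,9}] col 8 places 1 nowhere but r8c8. So r8c8=1.
Step 17. [r9c8∈{6,8,9}] col 8 places 9 nowhere but r9c8 ⇒ r9c8=9.
Step 18. [r9c7∈{6,8}] 8 has one home in row 9: r9c7 ⇒ r9c7=8.
Step 19. [r1c8∈{3,8}] across row 1, 8 lands solely at r1c8 ⇒ r1c8=8.
Step 20. [r2c7∈{6,7}] across col 7, 7 lands solely at r2c7, so r2c7=7.
Step 21. [r7c7∈{4,6}] col 7 places 6 nowhere but r7c7, so r7c7=6.
Step 22. [r6c2∈{3,4,7}] in row 6, 4 fits only at r6c2. So r6c2=4.
Step 23. [r8c1∈{2,9}] 2 has one home in row 8: r8c1. So r8c1=2.
Step 24. [r7c1∈{7}] r7c1 has the single candidate 7. So r7c1=7.
Step 25. [r6c1∈{3}] only 3 remains possible at r6c1, so r6c1=3.
Step 26. [r3c3∈{7,9}] r3c3 is the only open cell in col 3 admitting 7 ⇒ r3c3=7.
Step 27. [r5c2∈{7}] r5c2 is down to just 7, so r5c2=7.
Step 28. [r8c3∈{4,9}] across row 8, 9 lands solely at r8c3 ⇒ r8c3=9.
Step 29. [r1c3∈{5}] r1c3's peers cover all but 5 ⇒ r1c3=5.
Step 30. [r9c1∈{6}] r9c1's peers cover all but 6, so r9c1=6.
Step 31. [r3c2∈{3}] r3c2's peers cover all but 3 ⇒ r3c2=3.
Step 32. [r8c9∈{4}] r8c9 is down to just 4, so r8c9=4.
Step 33. [r6c5∈{9}] nothing but 9 survives at r6c5, so r6c5=9.
Step 34. [r2c8∈{6}] r2c8's peers cover all but 6. So r2c8=6.
Step 35. [r6c6∈{8}] only 8 remains possible at r6c6 ⇒ r6c6=8.
Step 36. [r1c5∈{2}] nothing but 2 survives at r1c5. So r1c5=2.
Step 37. [r3c1∈{9}] nothing but 9 survives at r3c1, so r3c1=9.
Step 38. [r7c8∈{2}] r7c8 is down to just 2, so r7c8=2.
Step 39. [r1c6∈{4}] nothing but 4 survives at r1c6 ⇒ r1c6=4.
Step 40. [r4c7∈{4}] r4c7 is down to just 4 ⇒ r4c7=4.
Step 41. [r5c9∈{8}] only 8 remains possible at r5c9, so r5c9=8.
Step 42. [r6c8∈{7}] r6c8 is down to just 7, so r6c8=7.
Step 43. [r4c8∈{5}] r4c8's peers cover all but 5, so r4c8=5.
Step 44. [r1c7∈{3}] r1c7 is down to just 3, so r1c7=3.
Step 45. [r5c8∈{3}] r5c8 has the single candidate 3 ⇒ r5c8=3.
Step 46. [r4c4∈{2}] r4c4 is down to just 2 ⇒ r4c4=2.
Step 47. [r8c4∈{3}] r8c4 is down to just 3. So r8c4=3.
Step 48. [r3c9∈{1}] r3c9 is down to just 1. So r3c9=1.
Step 49. [r7c3∈{4}] nothing but 4 survives at r7c3. So r7c3=4.
Step 50. [r7c6∈{5}] r7c6 is down to just 5, so r7c6=5.

Answer: 1 6 5 7 2 4 3 8 9 / 4 2 8 1 3 9 7 6 5 / 9 3 7 8 5 6 2 4 1 / 8 9 1 2 7 3 4 5 6 / 5 7 2 6 4 1 9 3 8 / 3 4 6 5 9 8 1 7 2 / 7 1 4 9 8 5 6 2 3 / 2 8 9 3 6 7 5 1 4 / 6 5 3 4 1 2 8 9 7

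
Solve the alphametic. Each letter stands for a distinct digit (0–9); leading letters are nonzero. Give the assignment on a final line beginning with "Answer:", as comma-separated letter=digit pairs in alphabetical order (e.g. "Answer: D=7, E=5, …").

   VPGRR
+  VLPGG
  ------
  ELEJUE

Step 1. [col 1: R + G ≡ E (mod 10)] no forcing yet in column 1 (carry-in 0); R=5 is free and consistent — try it. So R=5.
Step 2. [col 1: R + G ≡ E (mod 10)] several values work for E in column 1 (R + G ≡ E (mod 10), carry-in 0); try E=1 ⇒ E=1.
Step 3. [col 1: R + G ≡ E (mod 10)] from column 1 (R=5, E=1, carry-in 0, digits 1,5 already taken and all letters distinct): G must equal 6. So G=6.
Step 4. [col 2: R + G ≡ U (mod 10)] from column 2 (R=5, G=6, carry-in 1, digits 1,5,6 already taken and all letters distinct): U must equal 2 ⇒ U=2.
Step 5. [col 3: G + P ≡ J (mod 10)] column 3 (G + P ≡ J (mod 10), carry-in 1) doesn't pin P yet; pick P=3 and continue ⇒ P=3.
Step 6. [col 3: G + P ≡ J (mod 10)] column 3: given G=6, P=3, carry-in 1, and digits 1,2,3,5,6 already taken and all letters distinct, G+P≡J (mod 10) forces J=0 ⇒ J=0.
Step 7. [col 4: P + L ≡ E (mod 10)] in column 4 we have P+L≡E with carry-in 1; given P=3, E=1 and digits 0,1,2,3,5,6 already taken and all letters distinct, that pins L to 7 ⇒ L=7.
Step 8. [col 5: V + V ≡ L (mod 10)] in column 5 we have V+V≡L with carry-in 1; given L=7 and digits 0,1,2,3,5,6,7 already taken and all letters distinct, that pins V to 8 ⇒ V=8.

Answer: E=1, G=6, J=0, L=7, P=3, R=5, U=2, V=8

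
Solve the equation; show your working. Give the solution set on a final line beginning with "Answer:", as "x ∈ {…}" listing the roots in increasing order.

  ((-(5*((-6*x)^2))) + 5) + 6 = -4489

Step 1. [((-(5*((-6*x)^2))) + 5) + 6 = -4489] +6 is outermost — subtract 6 both sides, so sub: (-(5*((-6*x)^2))) + 5 = -4495.
Step 2. [(-(5*((-6*x)^2))) + 5 = -4495] 5 comes off first (subtract 5). So sub: -(5*((-6*x)^2)) = -4500.
Step 3. [-(5*((-6*x)^2)) = -4500] leading − — multiply by −1 ⇒ neg: 5*((-6*x)^2) = 4500.
Step 4. [5*((-6*x)^2) = 4500] 5·(inner) — divide through by 5 ⇒ div: (-6*x)^2 = 900.
Step 5. [(-6*x)^2 = 900] LHS squared, RHS 900 ≥ 0: apply √ (±), so sqrt: -6*x = 30 or -30.
Step 6. [-6*x = 30 or -30] divide by the outer -6. So div: x = -5 or 5.

Answer: x ∈ {-5, 5}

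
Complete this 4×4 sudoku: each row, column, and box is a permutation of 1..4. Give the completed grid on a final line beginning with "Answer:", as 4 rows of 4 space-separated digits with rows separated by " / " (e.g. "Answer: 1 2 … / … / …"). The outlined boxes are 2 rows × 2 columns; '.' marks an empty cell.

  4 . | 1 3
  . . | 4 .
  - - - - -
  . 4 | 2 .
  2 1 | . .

Step 1. [r2c2∈{2,3}] in col 2, 3 fits only at r2c2. So r2c2=3.
Step 2. [r2c4∈{2}] nothing but 2 survives at r2c4. So r2c4=2.
Step 3. [r1c2∈{2}] only 2 remains possible at r1c2. So r1c2=2.
Step 4. [r3c4∈{1}] r3c4 is down to just 1, so r3c4=1.
Step 5. [r4c3∈{3}] only 3 remains possible at r4c3 ⇒ r4c3=3.
Step 6. [r4c4∈{4}] only 4 remains possible at r4c4, so r4c4=4.
Step 7. [r3c1∈{3}] only 3 remains possible at r3c1 ⇒ r3c1=3.
Step 8. [r2c1∈{1}] r2c1 has the single candidate 1. So r2c1=1.

Answer: 4 2 1 3 / 1 3 4 2 / 3 4 2 1 / 2 1 3 4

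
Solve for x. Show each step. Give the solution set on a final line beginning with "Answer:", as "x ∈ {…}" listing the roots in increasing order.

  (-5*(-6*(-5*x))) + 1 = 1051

Step 1. [(-5*(-6*(-5*x))) + 1 = 1051] the outer +1 inverts by subtracting 1. So sub: -5*(-6*(-5*x)) = 1050.
Step 2. [-5*(-6*(-5*x)) = 1050] divide by the outer -5, so div: -6*(-5*x) = -210.
Step 3. [-6*(-5*x) = -210] divide by the outer -6 ⇒ div: -5*x = 35.
Step 4. [-5*x = 35] -5 out front; divide by -5. So div: x = -7.

Answer: x ∈ {-7}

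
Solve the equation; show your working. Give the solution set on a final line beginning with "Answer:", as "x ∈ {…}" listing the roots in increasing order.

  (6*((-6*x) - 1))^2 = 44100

Step 1. [(6*((-6*x) - 1))^2 = 44100] √ both sides: 44100 ≥ 0 gives two branches ⇒ sqrt: 6*((-6*x) - 1) = 210 or -210.
Step 2. [6*((-6*x) - 1) = 210 or -210] divide by the outer 6, so div: (-6*x) - 1 = 35 or -35.
Step 3. [(-6*x) - 1 = 35 or -35] -1 is outermost — add 1 both sides. So sub: -6*x = 36 or -34.
Step 4. [-6*x = 36 or -34] LHS = -6·(…); ÷-6 both sides ⇒ div: x = -6 or 17/3.

Answer: x ∈ {-6, 17/3}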